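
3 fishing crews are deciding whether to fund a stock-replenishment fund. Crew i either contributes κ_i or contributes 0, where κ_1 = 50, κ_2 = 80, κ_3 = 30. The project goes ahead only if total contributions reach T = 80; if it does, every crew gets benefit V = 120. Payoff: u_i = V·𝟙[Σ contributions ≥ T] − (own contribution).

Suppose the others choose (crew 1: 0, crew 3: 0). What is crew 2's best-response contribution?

80

Others' total = 0. Contributing 80 brings total to 80 ≥ 80: gain V − κ_2 = 40.
Best response: 80.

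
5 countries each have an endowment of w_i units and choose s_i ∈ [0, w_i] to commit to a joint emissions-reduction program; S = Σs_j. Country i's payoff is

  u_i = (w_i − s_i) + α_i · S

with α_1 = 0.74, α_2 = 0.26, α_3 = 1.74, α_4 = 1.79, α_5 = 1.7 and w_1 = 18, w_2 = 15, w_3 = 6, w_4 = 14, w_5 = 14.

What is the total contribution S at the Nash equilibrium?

34

∂u_i/∂s_i = α_i − 1, so country i contributes w_i if α_i > 1, else 0.
α_i > 1 for i ∈ {3, 4, 5}; NE contributions (0, 0, 6, 14, 14), S = 34.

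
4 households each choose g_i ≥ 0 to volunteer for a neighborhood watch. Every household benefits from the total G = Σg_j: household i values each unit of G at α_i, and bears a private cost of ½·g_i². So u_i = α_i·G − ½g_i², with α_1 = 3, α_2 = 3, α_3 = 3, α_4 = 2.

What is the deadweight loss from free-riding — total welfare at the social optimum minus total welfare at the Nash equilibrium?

136.5

Household i's FOC: ∂u_i/∂g_i = α_i − g_i = 0, so g_i* = α_i.
NE contributions = (3, 3, 3, 2); G = 11.
W^NE = (Σα)·G − ½Σα_i² = 11² − ½·31 = 105.5.
Planner sets g_i = Σα_j = 11 for every i, so G^SO = 4·11 = 44.
W^SO = (Σα)·G^SO − ½·4·(Σα)² = (4/2)·11² = 242.
Deadweight loss = W^SO − W^NE = 136.5.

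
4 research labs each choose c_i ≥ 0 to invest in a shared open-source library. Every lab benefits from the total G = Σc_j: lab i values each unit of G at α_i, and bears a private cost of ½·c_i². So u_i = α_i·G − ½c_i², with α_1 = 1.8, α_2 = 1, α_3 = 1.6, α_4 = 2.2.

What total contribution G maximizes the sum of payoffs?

Planner FOC: ∂(Σu_j)/∂c_i = (Σα_j) − c_i = 0, so c_i^SO = Σα_j = 6.6 for every i; G^SO = 26.4.

26.4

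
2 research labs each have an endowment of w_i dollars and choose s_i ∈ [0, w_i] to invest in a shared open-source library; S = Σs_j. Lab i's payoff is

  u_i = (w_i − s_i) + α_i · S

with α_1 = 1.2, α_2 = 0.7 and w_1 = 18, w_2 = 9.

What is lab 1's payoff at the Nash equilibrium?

∂u_i/∂s_i = α_i − 1, so lab i contributes w_i if α_i > 1, else 0.
α_i > 1 for i ∈ {1}; NE contributions (18, 0), S = 18.
u_1 = (18 − 18) + 1.2·18 = 21.6.

21.6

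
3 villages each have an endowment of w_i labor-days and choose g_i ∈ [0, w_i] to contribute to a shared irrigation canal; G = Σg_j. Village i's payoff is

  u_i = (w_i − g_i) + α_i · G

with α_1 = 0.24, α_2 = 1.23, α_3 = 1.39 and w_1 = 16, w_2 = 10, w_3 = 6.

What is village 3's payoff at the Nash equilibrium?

∂u_i/∂g_i = α_i − 1, so village i contributes w_i if α_i > 1, else 0.
α_i > 1 for i ∈ {2, 3}; NE contributions (0, 10, 6), G = 16.
u_3 = (6 − 6) + 1.39·16 = 22.24.

22.24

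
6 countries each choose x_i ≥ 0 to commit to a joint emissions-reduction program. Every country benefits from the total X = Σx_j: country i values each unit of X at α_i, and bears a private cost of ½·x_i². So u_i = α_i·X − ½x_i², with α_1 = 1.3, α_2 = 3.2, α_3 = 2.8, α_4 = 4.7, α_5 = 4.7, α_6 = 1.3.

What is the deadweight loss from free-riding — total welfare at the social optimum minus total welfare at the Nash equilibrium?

Country i's FOC: ∂u_i/∂x_i = α_i − x_i = 0, so x_i* = α_i.
NE contributions = (1.3, 3.2, 2.8, 4.7, 4.7, 1.3); X = 18.
W^NE = (Σα)·X − ½Σα_i² = 18² − ½·65.64 = 291.18.
Planner sets x_i = Σα_j = 18 for every i, so X^SO = 6·18 = 108.
W^SO = (Σα)·X^SO − ½·6·(Σα)² = (6/2)·18² = 972.
Deadweight loss = W^SO − W^NE = 680.82.

680.82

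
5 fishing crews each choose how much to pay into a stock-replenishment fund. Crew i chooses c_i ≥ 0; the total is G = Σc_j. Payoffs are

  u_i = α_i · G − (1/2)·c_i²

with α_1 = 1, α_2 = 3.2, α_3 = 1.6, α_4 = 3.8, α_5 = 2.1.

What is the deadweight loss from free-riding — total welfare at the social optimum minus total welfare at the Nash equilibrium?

Crew i's FOC: ∂u_i/∂c_i = α_i − c_i = 0, so c_i* = α_i.
NE contributions = (1, 3.2, 1.6, 3.8, 2.1); G = 11.7.
W^NE = (Σα)·G − ½Σα_i² = 11.7² − ½·32.65 = 120.565.
Planner sets c_i = Σα_j = 11.7 for every i, so G^SO = 5·11.7 = 58.5.
W^SO = (Σα)·G^SO − ½·5·(Σα)² = (5/2)·11.7² = 342.225.
Deadweight loss = W^SO − W^NE = 221.66.

221.66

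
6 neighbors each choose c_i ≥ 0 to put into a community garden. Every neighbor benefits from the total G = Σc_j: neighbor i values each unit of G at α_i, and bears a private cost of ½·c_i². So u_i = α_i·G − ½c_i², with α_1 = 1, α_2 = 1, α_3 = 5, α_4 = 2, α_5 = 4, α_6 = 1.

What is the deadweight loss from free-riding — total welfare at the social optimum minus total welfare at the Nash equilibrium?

416

Neighbor i's FOC: ∂u_i/∂c_i = α_i − c_i = 0, so c_i* = α_i.
NE contributions = (1, 1, 5, 2, 4, 1); G = 14.
W^NE = (Σα)·G − ½Σα_i² = 14² − ½·48 = 172.
Planner sets c_i = Σα_j = 14 for every i, so G^SO = 6·14 = 84.
W^SO = (Σα)·G^SO − ½·6·(Σα)² = (6/2)·14² = 588.
Deadweight loss = W^SO − W^NE = 416.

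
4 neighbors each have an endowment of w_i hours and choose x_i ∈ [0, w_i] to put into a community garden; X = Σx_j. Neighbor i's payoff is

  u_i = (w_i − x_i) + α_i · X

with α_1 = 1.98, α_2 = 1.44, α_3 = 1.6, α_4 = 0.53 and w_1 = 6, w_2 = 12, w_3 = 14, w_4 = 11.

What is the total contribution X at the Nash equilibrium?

∂u_i/∂x_i = α_i − 1, so neighbor i contributes w_i if α_i > 1, else 0.
α_i > 1 for i ∈ {1, 2, 3}; NE contributions (6, 12, 14, 0), X = 32.

32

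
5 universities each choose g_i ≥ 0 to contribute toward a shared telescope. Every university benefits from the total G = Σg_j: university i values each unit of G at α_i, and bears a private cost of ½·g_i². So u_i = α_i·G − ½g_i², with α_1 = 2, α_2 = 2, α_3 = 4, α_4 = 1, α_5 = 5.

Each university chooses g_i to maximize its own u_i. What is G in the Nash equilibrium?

14

University i's FOC: ∂u_i/∂g_i = α_i − g_i = 0, so g_i* = α_i.
NE contributions = (2, 2, 4, 1, 5); G = 14.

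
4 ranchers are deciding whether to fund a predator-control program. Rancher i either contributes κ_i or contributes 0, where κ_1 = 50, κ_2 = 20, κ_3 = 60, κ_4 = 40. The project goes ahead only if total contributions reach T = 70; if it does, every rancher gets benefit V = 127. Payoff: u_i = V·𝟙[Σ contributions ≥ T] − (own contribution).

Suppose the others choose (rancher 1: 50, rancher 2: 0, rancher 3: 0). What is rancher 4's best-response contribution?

Others' total = 50. Contributing 40 brings total to 90 ≥ 70: gain V − κ_4 = 87.
Best response: 40.

40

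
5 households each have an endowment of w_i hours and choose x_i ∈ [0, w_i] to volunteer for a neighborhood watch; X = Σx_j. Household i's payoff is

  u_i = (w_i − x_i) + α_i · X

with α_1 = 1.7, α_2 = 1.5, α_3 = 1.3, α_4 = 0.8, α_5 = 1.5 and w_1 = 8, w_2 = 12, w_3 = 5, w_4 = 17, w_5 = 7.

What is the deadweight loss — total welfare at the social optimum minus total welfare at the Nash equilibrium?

98.6

∂u_i/∂x_i = α_i − 1, so household i contributes w_i if α_i > 1, else 0.
α_i > 1 for i ∈ {1, 2, 3, 5}; NE contributions (8, 12, 5, 0, 7), X = 32.
W^NE = Σw_i − X^NE + (Σα_i)·X^NE = 49 + 5.8·32 = 234.6.
Planner: ∂(Σu_j)/∂x_i = Σα_j − 1 = 5.8 > 0, so everyone contributes w_i; X^SO = 49, W^SO = 49 + 5.8·49 = 333.2.
Deadweight loss = 98.6.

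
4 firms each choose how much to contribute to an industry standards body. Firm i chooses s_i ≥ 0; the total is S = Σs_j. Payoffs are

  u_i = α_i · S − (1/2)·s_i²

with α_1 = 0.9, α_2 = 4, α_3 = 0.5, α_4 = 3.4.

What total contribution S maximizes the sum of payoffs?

35.2

Planner FOC: ∂(Σu_j)/∂s_i = (Σα_j) − s_i = 0, so s_i^SO = Σα_j = 8.8 for every i; S^SO = 35.2.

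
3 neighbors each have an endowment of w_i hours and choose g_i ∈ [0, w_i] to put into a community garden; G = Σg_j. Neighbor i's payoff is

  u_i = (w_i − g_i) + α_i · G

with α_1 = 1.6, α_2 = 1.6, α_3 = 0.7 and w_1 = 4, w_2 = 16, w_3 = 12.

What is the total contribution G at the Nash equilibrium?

∂u_i/∂g_i = α_i − 1, so neighbor i contributes w_i if α_i > 1, else 0.
α_i > 1 for i ∈ {1, 2}; NE contributions (4, 16, 0), G = 20.

20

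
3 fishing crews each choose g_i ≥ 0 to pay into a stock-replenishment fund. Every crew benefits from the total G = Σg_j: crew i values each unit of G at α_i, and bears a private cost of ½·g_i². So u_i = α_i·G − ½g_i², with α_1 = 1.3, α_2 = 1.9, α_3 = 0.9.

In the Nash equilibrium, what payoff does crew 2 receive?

5.985

Crew i's FOC: ∂u_i/∂g_i = α_i − g_i = 0, so g_i* = α_i.
NE contributions = (1.3, 1.9, 0.9); G = 4.1.
u_2 = α_2·G − ½·(g_2)² = 1.9·4.1 − ½·1.9² = 5.985.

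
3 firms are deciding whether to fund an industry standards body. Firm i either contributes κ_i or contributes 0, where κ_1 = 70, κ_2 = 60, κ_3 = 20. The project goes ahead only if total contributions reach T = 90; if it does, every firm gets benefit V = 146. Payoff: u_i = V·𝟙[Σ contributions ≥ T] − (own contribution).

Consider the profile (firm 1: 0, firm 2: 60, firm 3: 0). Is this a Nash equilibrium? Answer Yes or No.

Total = 60 < 90: not provided.
Firm 1 (pledges 0, payoff 0): pledging 70 → total 130, payoff 76. Profitable deviation.

No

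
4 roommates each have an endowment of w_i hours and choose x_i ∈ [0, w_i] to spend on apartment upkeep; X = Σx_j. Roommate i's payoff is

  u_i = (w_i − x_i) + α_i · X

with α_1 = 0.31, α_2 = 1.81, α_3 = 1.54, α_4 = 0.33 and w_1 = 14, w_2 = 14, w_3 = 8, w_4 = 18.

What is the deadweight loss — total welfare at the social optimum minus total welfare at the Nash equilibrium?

95.68

∂u_i/∂x_i = α_i − 1, so roommate i contributes w_i if α_i > 1, else 0.
α_i > 1 for i ∈ {2, 3}; NE contributions (0, 14, 8, 0), X = 22.
W^NE = Σw_i − X^NE + (Σα_i)·X^NE = 54 + 2.99·22 = 119.78.
Planner: ∂(Σu_j)/∂x_i = Σα_j − 1 = 2.99 > 0, so everyone contributes w_i; X^SO = 54, W^SO = 54 + 2.99·54 = 215.46.
Deadweight loss = 95.68.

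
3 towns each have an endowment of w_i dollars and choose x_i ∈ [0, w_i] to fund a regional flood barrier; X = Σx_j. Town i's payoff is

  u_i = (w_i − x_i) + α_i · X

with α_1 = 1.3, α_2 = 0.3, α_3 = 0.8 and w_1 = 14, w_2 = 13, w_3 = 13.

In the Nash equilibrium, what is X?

∂u_i/∂x_i = α_i − 1, so town i contributes w_i if α_i > 1, else 0.
α_i > 1 for i ∈ {1}; NE contributions (14, 0, 0), X = 14.

14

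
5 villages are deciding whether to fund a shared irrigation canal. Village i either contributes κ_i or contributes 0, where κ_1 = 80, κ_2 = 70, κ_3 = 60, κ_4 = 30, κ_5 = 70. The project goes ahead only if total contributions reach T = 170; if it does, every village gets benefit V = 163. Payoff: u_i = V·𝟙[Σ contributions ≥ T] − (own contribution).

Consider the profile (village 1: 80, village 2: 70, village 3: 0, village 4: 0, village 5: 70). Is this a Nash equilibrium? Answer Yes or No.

Yes

Total = 220 ≥ 170: provided.
Village 1 (pledges 80, payoff 83): dropping to 0 → total 140, payoff 0. No gain.
Village 2 (pledges 70, payoff 93): dropping to 0 → total 150, payoff 0. No gain.
Village 3 (pledges 0, payoff 163): pledging 60 → total 280, payoff 103. No gain.
Village 4 (pledges 0, payoff 163): pledging 30 → total 250, payoff 133. No gain.
Village 5 (pledges 70, payoff 93): dropping to 0 → total 150, payoff 0. No gain.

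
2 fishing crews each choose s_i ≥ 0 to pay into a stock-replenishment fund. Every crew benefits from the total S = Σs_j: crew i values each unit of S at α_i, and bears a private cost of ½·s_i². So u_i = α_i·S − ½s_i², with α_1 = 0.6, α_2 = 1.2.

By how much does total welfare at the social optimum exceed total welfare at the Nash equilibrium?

Crew i's FOC: ∂u_i/∂s_i = α_i − s_i = 0, so s_i* = α_i.
NE contributions = (0.6, 1.2); S = 1.8.
W^NE = (Σα)·S − ½Σα_i² = 1.8² − ½·1.8 = 2.34.
Planner sets s_i = Σα_j = 1.8 for every i, so S^SO = 2·1.8 = 3.6.
W^SO = (Σα)·S^SO − ½·2·(Σα)² = (2/2)·1.8² = 3.24.
Deadweight loss = W^SO − W^NE = 0.9.

0.9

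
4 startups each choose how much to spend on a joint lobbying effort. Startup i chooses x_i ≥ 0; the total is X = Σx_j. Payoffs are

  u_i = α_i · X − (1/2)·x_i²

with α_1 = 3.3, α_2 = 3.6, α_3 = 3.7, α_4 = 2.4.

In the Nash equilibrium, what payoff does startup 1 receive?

Startup i's FOC: ∂u_i/∂x_i = α_i − x_i = 0, so x_i* = α_i.
NE contributions = (3.3, 3.6, 3.7, 2.4); X = 13.
u_1 = α_1·X − ½·(x_1)² = 3.3·13 − ½·3.3² = 37.455.

37.455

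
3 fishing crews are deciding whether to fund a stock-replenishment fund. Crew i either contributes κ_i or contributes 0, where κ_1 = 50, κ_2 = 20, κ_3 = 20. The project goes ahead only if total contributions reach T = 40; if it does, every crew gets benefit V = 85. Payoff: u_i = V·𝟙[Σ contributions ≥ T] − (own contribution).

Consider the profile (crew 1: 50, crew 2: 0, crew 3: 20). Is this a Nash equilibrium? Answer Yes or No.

No

Total = 70 ≥ 40: provided.
Crew 1 (pledges 50, payoff 35): dropping to 0 → total 20, payoff 0. No gain.
Crew 2 (pledges 0, payoff 85): pledging 20 → total 90, payoff 65. No gain.
Crew 3 (pledges 20, payoff 65): dropping to 0 → total 50, payoff 85. Profitable deviation.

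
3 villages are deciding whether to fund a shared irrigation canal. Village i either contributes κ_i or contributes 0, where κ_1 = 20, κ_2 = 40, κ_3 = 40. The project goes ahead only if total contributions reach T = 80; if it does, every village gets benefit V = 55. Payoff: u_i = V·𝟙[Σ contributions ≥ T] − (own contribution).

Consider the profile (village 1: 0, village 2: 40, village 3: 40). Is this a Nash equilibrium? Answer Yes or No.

Yes

Total = 80 ≥ 80: provided.
Village 1 (pledges 0, payoff 55): pledging 20 → total 100, payoff 35. No gain.
Village 2 (pledges 40, payoff 15): dropping to 0 → total 40, payoff 0. No gain.
Village 3 (pledges 40, payoff 15): dropping to 0 → total 40, payoff 0. No gain.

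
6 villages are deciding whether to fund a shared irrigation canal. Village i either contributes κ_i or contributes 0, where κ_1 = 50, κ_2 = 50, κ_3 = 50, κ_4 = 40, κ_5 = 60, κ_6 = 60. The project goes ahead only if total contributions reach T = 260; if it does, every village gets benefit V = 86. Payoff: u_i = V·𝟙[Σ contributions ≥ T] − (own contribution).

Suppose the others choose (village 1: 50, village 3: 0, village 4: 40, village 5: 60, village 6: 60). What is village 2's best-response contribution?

50

Others' total = 210. Contributing 50 brings total to 260 ≥ 260: gain V − κ_2 = 36.
Best response: 50.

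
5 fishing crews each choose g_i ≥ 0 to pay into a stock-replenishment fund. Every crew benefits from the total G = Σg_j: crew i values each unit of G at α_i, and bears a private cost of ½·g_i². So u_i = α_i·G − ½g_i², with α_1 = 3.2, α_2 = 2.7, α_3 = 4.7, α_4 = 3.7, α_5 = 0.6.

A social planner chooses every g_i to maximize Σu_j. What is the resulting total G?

74.5

Planner FOC: ∂(Σu_j)/∂g_i = (Σα_j) − g_i = 0, so g_i^SO = Σα_j = 14.9 for every i; G^SO = 74.5.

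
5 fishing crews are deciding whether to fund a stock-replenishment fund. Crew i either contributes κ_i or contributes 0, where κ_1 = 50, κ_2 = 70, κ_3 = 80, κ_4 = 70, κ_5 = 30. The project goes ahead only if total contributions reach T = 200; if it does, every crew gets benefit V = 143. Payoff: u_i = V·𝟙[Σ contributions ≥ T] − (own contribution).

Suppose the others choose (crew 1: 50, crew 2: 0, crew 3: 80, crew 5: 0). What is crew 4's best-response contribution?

Others' total = 130. Contributing 70 brings total to 200 ≥ 200: gain V − κ_4 = 73.
Best response: 70.

70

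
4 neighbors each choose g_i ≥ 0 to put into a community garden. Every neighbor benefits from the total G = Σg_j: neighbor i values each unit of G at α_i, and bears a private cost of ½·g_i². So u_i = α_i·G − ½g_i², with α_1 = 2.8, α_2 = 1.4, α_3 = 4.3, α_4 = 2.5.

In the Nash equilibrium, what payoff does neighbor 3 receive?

Neighbor i's FOC: ∂u_i/∂g_i = α_i − g_i = 0, so g_i* = α_i.
NE contributions = (2.8, 1.4, 4.3, 2.5); G = 11.
u_3 = α_3·G − ½·(g_3)² = 4.3·11 − ½·4.3² = 38.055.

38.055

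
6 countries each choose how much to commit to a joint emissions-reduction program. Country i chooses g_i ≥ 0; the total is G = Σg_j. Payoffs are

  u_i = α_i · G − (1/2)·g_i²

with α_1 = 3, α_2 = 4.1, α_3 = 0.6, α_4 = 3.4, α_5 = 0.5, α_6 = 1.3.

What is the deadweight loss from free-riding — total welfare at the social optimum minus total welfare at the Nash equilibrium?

Country i's FOC: ∂u_i/∂g_i = α_i − g_i = 0, so g_i* = α_i.
NE contributions = (3, 4.1, 0.6, 3.4, 0.5, 1.3); G = 12.9.
W^NE = (Σα)·G − ½Σα_i² = 12.9² − ½·39.67 = 146.575.
Planner sets g_i = Σα_j = 12.9 for every i, so G^SO = 6·12.9 = 77.4.
W^SO = (Σα)·G^SO − ½·6·(Σα)² = (6/2)·12.9² = 499.23.
Deadweight loss = W^SO − W^NE = 352.655.

352.655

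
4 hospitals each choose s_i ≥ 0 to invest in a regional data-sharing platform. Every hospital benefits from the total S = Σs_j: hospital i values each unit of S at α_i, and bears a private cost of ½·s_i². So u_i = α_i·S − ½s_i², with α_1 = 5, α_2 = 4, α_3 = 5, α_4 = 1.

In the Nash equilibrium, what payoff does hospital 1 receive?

Hospital i's FOC: ∂u_i/∂s_i = α_i − s_i = 0, so s_i* = α_i.
NE contributions = (5, 4, 5, 1); S = 15.
u_1 = α_1·S − ½·(s_1)² = 5·15 − ½·5² = 62.5.

62.5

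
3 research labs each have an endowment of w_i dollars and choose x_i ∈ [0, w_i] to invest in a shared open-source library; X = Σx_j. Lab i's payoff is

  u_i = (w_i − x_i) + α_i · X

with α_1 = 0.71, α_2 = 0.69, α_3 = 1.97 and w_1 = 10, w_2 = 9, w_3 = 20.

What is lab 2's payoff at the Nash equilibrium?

∂u_i/∂x_i = α_i − 1, so lab i contributes w_i if α_i > 1, else 0.
α_i > 1 for i ∈ {3}; NE contributions (0, 0, 20), X = 20.
u_2 = (9 − 0) + 0.69·20 = 22.8.

22.8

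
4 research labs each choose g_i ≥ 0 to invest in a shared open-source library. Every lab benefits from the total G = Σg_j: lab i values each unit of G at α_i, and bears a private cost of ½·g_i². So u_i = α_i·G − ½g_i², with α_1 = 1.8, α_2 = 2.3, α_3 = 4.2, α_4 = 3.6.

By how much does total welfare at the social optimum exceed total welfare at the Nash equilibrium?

Lab i's FOC: ∂u_i/∂g_i = α_i − g_i = 0, so g_i* = α_i.
NE contributions = (1.8, 2.3, 4.2, 3.6); G = 11.9.
W^NE = (Σα)·G − ½Σα_i² = 11.9² − ½·39.13 = 122.045.
Planner sets g_i = Σα_j = 11.9 for every i, so G^SO = 4·11.9 = 47.6.
W^SO = (Σα)·G^SO − ½·4·(Σα)² = (4/2)·11.9² = 283.22.
Deadweight loss = W^SO − W^NE = 161.175.

161.175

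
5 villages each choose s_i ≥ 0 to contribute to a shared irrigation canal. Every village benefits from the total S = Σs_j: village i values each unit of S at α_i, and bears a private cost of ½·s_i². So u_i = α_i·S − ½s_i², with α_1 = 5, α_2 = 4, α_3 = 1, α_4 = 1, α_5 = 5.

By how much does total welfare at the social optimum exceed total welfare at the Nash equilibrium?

418

Village i's FOC: ∂u_i/∂s_i = α_i − s_i = 0, so s_i* = α_i.
NE contributions = (5, 4, 1, 1, 5); S = 16.
W^NE = (Σα)·S − ½Σα_i² = 16² − ½·68 = 222.
Planner sets s_i = Σα_j = 16 for every i, so S^SO = 5·16 = 80.
W^SO = (Σα)·S^SO − ½·5·(Σα)² = (5/2)·16² = 640.
Deadweight loss = W^SO − W^NE = 418.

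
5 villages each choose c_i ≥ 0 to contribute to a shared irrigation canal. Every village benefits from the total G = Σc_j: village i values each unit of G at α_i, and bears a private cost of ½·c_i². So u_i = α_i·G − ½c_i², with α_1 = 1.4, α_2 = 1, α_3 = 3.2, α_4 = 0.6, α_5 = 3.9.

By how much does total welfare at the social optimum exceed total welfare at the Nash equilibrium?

167.4

Village i's FOC: ∂u_i/∂c_i = α_i − c_i = 0, so c_i* = α_i.
NE contributions = (1.4, 1, 3.2, 0.6, 3.9); G = 10.1.
W^NE = (Σα)·G − ½Σα_i² = 10.1² − ½·28.77 = 87.625.
Planner sets c_i = Σα_j = 10.1 for every i, so G^SO = 5·10.1 = 50.5.
W^SO = (Σα)·G^SO − ½·5·(Σα)² = (5/2)·10.1² = 255.025.
Deadweight loss = W^SO − W^NE = 167.4.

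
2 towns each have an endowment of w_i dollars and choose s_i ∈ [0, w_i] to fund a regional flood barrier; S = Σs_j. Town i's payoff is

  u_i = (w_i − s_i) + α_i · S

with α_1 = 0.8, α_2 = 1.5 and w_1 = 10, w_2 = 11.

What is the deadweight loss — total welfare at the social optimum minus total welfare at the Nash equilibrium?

13

∂u_i/∂s_i = α_i − 1, so town i contributes w_i if α_i > 1, else 0.
α_i > 1 for i ∈ {2}; NE contributions (0, 11), S = 11.
W^NE = Σw_i − S^NE + (Σα_i)·S^NE = 21 + 1.3·11 = 35.3.
Planner: ∂(Σu_j)/∂s_i = Σα_j − 1 = 1.3 > 0, so everyone contributes w_i; S^SO = 21, W^SO = 21 + 1.3·21 = 48.3.
Deadweight loss = 13.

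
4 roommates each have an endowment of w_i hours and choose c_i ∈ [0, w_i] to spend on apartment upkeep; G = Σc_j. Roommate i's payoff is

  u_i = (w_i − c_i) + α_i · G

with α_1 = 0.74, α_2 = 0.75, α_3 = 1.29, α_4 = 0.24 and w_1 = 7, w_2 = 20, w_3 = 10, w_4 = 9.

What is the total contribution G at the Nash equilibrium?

10

∂u_i/∂c_i = α_i − 1, so roommate i contributes w_i if α_i > 1, else 0.
α_i > 1 for i ∈ {3}; NE contributions (0, 0, 10, 0), G = 10.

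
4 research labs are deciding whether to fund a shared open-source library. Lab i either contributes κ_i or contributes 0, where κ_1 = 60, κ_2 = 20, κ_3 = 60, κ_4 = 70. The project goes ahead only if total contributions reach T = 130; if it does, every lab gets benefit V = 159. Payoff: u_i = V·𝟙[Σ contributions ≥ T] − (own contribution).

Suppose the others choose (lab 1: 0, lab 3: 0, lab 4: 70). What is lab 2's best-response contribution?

0

Others' total = 70. Even contributing 20 gives 90 < 130: no benefit either way.
Best response: 0.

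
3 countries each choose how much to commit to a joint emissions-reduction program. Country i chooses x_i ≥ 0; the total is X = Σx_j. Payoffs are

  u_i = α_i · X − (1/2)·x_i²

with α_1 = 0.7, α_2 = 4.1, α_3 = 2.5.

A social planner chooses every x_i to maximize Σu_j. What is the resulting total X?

Planner FOC: ∂(Σu_j)/∂x_i = (Σα_j) − x_i = 0, so x_i^SO = Σα_j = 7.3 for every i; X^SO = 21.9.

21.9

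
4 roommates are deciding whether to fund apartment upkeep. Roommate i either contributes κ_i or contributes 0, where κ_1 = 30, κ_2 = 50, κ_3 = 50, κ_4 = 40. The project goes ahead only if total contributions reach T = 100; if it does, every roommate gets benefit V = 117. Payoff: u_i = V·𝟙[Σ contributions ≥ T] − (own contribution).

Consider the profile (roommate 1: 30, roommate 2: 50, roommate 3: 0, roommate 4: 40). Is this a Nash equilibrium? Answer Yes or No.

Yes

Total = 120 ≥ 100: provided.
Roommate 1 (pledges 30, payoff 87): dropping to 0 → total 90, payoff 0. No gain.
Roommate 2 (pledges 50, payoff 67): dropping to 0 → total 70, payoff 0. No gain.
Roommate 3 (pledges 0, payoff 117): pledging 50 → total 170, payoff 67. No gain.
Roommate 4 (pledges 40, payoff 77): dropping to 0 → total 80, payoff 0. No gain.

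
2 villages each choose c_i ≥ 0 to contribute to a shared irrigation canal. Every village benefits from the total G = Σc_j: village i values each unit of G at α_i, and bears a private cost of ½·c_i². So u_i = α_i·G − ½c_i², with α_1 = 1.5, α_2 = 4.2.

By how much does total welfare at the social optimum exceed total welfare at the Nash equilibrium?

Village i's FOC: ∂u_i/∂c_i = α_i − c_i = 0, so c_i* = α_i.
NE contributions = (1.5, 4.2); G = 5.7.
W^NE = (Σα)·G − ½Σα_i² = 5.7² − ½·19.89 = 22.545.
Planner sets c_i = Σα_j = 5.7 for every i, so G^SO = 2·5.7 = 11.4.
W^SO = (Σα)·G^SO − ½·2·(Σα)² = (2/2)·5.7² = 32.49.
Deadweight loss = W^SO − W^NE = 9.945.

9.945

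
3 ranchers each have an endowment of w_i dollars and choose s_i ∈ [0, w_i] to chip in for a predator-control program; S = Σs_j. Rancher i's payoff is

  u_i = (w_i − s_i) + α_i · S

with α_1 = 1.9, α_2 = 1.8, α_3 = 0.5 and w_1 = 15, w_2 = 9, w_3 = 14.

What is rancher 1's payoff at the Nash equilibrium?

45.6

∂u_i/∂s_i = α_i − 1, so rancher i contributes w_i if α_i > 1, else 0.
α_i > 1 for i ∈ {1, 2}; NE contributions (15, 9, 0), S = 24.
u_1 = (15 − 15) + 1.9·24 = 45.6.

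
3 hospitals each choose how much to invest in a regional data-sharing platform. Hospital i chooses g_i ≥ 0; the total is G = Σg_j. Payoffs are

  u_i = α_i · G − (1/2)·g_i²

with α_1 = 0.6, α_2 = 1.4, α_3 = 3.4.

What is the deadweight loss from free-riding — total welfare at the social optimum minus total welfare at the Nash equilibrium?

21.52

Hospital i's FOC: ∂u_i/∂g_i = α_i − g_i = 0, so g_i* = α_i.
NE contributions = (0.6, 1.4, 3.4); G = 5.4.
W^NE = (Σα)·G − ½Σα_i² = 5.4² − ½·13.88 = 22.22.
Planner sets g_i = Σα_j = 5.4 for every i, so G^SO = 3·5.4 = 16.2.
W^SO = (Σα)·G^SO − ½·3·(Σα)² = (3/2)·5.4² = 43.74.
Deadweight loss = W^SO − W^NE = 21.52.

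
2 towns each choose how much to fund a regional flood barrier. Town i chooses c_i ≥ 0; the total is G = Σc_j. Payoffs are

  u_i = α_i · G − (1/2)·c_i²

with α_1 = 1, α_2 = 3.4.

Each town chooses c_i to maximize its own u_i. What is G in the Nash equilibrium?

4.4

Town i's FOC: ∂u_i/∂c_i = α_i − c_i = 0, so c_i* = α_i.
NE contributions = (1, 3.4); G = 4.4.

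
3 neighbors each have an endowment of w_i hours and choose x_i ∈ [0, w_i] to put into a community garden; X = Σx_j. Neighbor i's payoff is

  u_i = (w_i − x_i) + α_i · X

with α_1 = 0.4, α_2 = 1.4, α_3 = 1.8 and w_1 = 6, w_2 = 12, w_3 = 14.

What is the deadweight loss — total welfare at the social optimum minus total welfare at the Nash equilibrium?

15.6

∂u_i/∂x_i = α_i − 1, so neighbor i contributes w_i if α_i > 1, else 0.
α_i > 1 for i ∈ {2, 3}; NE contributions (0, 12, 14), X = 26.
W^NE = Σw_i − X^NE + (Σα_i)·X^NE = 32 + 2.6·26 = 99.6.
Planner: ∂(Σu_j)/∂x_i = Σα_j − 1 = 2.6 > 0, so everyone contributes w_i; X^SO = 32, W^SO = 32 + 2.6·32 = 115.2.
Deadweight loss = 15.6.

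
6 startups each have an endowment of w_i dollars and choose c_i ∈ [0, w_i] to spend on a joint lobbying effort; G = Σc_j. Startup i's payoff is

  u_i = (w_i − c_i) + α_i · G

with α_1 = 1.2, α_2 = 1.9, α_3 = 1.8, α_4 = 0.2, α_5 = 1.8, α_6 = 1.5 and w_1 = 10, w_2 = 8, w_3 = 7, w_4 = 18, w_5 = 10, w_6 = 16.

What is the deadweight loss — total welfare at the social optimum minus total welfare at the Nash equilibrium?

∂u_i/∂c_i = α_i − 1, so startup i contributes w_i if α_i > 1, else 0.
α_i > 1 for i ∈ {1, 2, 3, 5, 6}; NE contributions (10, 8, 7, 0, 10, 16), G = 51.
W^NE = Σw_i − G^NE + (Σα_i)·G^NE = 69 + 7.4·51 = 446.4.
Planner: ∂(Σu_j)/∂c_i = Σα_j − 1 = 7.4 > 0, so everyone contributes w_i; G^SO = 69, W^SO = 69 + 7.4·69 = 579.6.
Deadweight loss = 133.2.

133.2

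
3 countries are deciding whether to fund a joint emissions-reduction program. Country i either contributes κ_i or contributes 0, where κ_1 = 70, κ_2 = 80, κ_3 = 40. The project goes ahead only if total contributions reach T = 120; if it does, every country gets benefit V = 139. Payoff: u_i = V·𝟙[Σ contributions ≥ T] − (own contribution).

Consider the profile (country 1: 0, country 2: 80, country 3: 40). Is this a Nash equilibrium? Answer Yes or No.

Total = 120 ≥ 120: provided.
Country 1 (pledges 0, payoff 139): pledging 70 → total 190, payoff 69. No gain.
Country 2 (pledges 80, payoff 59): dropping to 0 → total 40, payoff 0. No gain.
Country 3 (pledges 40, payoff 99): dropping to 0 → total 80, payoff 0. No gain.

Yes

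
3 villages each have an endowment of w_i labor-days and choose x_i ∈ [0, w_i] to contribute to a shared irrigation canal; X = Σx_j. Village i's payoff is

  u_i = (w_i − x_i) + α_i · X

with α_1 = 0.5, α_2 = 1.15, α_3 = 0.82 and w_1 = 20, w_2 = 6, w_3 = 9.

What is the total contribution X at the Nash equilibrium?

∂u_i/∂x_i = α_i − 1, so village i contributes w_i if α_i > 1, else 0.
α_i > 1 for i ∈ {2}; NE contributions (0, 6, 0), X = 6.

6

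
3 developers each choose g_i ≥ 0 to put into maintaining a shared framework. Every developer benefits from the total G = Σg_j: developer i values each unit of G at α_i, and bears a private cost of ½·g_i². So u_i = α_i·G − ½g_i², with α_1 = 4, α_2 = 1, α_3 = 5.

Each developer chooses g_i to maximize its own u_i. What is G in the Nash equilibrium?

10

Developer i's FOC: ∂u_i/∂g_i = α_i − g_i = 0, so g_i* = α_i.
NE contributions = (4, 1, 5); G = 10.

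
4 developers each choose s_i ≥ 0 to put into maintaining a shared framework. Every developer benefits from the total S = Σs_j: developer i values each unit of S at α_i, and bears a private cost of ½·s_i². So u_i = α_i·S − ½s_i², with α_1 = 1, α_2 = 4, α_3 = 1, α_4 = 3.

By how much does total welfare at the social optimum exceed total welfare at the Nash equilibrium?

94.5

Developer i's FOC: ∂u_i/∂s_i = α_i − s_i = 0, so s_i* = α_i.
NE contributions = (1, 4, 1, 3); S = 9.
W^NE = (Σα)·S − ½Σα_i² = 9² − ½·27 = 67.5.
Planner sets s_i = Σα_j = 9 for every i, so S^SO = 4·9 = 36.
W^SO = (Σα)·S^SO − ½·4·(Σα)² = (4/2)·9² = 162.
Deadweight loss = W^SO − W^NE = 94.5.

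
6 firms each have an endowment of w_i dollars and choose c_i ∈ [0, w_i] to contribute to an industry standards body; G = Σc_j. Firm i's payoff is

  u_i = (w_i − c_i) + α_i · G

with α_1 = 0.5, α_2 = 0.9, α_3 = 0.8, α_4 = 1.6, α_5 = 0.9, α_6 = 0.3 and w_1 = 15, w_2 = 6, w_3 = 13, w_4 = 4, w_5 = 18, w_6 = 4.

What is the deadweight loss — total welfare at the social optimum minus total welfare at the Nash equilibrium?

∂u_i/∂c_i = α_i − 1, so firm i contributes w_i if α_i > 1, else 0.
α_i > 1 for i ∈ {4}; NE contributions (0, 0, 0, 4, 0, 0), G = 4.
W^NE = Σw_i − G^NE + (Σα_i)·G^NE = 60 + 4·4 = 76.
Planner: ∂(Σu_j)/∂c_i = Σα_j − 1 = 4 > 0, so everyone contributes w_i; G^SO = 60, W^SO = 60 + 4·60 = 300.
Deadweight loss = 224.

224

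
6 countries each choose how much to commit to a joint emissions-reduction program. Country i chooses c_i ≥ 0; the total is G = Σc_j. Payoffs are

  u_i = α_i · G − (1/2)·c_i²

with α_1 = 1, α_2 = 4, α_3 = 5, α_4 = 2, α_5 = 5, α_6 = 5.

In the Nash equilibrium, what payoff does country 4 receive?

Country i's FOC: ∂u_i/∂c_i = α_i − c_i = 0, so c_i* = α_i.
NE contributions = (1, 4, 5, 2, 5, 5); G = 22.
u_4 = α_4·G − ½·(c_4)² = 2·22 − ½·2² = 42.

42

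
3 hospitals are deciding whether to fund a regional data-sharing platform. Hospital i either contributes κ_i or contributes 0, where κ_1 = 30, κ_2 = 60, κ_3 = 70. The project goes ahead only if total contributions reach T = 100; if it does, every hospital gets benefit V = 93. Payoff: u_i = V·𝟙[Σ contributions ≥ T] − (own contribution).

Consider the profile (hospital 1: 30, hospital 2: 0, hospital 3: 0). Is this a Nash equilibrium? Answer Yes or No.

No

Total = 30 < 100: not provided.
Hospital 1 (pledges 30, payoff -30): dropping to 0 → total 0, payoff 0. Profitable deviation.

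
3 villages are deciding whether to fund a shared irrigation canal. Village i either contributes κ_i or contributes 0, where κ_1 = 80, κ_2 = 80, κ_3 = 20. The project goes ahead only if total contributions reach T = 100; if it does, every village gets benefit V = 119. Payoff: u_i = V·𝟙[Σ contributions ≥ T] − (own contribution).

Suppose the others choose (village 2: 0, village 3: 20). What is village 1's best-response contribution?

Others' total = 20. Contributing 80 brings total to 100 ≥ 100: gain V − κ_1 = 39.
Best response: 80.

80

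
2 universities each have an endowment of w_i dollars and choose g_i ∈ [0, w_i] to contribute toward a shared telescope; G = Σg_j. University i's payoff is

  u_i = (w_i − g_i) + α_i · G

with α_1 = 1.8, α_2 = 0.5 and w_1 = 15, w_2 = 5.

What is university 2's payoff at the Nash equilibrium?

∂u_i/∂g_i = α_i − 1, so university i contributes w_i if α_i > 1, else 0.
α_i > 1 for i ∈ {1}; NE contributions (15, 0), G = 15.
u_2 = (5 − 0) + 0.5·15 = 12.5.

12.5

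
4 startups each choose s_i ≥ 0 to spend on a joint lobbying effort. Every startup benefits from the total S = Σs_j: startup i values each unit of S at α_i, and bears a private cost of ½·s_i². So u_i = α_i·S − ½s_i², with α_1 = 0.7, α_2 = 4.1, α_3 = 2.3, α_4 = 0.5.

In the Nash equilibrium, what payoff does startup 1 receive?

5.075

Startup i's FOC: ∂u_i/∂s_i = α_i − s_i = 0, so s_i* = α_i.
NE contributions = (0.7, 4.1, 2.3, 0.5); S = 7.6.
u_1 = α_1·S − ½·(s_1)² = 0.7·7.6 − ½·0.7² = 5.075.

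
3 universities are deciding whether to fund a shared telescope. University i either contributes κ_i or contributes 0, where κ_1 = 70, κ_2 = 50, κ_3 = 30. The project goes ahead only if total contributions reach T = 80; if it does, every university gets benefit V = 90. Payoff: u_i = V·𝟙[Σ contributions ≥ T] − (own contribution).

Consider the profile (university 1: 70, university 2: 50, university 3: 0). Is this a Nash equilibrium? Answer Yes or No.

Yes

Total = 120 ≥ 80: provided.
University 1 (pledges 70, payoff 20): dropping to 0 → total 50, payoff 0. No gain.
University 2 (pledges 50, payoff 40): dropping to 0 → total 70, payoff 0. No gain.
University 3 (pledges 0, payoff 90): pledging 30 → total 150, payoff 60. No gain.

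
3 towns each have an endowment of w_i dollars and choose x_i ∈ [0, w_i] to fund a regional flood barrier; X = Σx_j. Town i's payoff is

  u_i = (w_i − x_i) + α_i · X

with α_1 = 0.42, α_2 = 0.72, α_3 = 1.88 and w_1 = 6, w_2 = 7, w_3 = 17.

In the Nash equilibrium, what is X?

∂u_i/∂x_i = α_i − 1, so town i contributes w_i if α_i > 1, else 0.
α_i > 1 for i ∈ {3}; NE contributions (0, 0, 17), X = 17.

17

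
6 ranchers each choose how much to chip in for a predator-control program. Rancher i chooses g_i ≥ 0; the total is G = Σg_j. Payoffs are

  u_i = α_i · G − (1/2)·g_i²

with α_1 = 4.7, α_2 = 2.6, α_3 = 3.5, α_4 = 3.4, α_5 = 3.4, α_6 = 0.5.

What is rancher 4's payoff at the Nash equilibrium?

Rancher i's FOC: ∂u_i/∂g_i = α_i − g_i = 0, so g_i* = α_i.
NE contributions = (4.7, 2.6, 3.5, 3.4, 3.4, 0.5); G = 18.1.
u_4 = α_4·G − ½·(g_4)² = 3.4·18.1 − ½·3.4² = 55.76.

55.76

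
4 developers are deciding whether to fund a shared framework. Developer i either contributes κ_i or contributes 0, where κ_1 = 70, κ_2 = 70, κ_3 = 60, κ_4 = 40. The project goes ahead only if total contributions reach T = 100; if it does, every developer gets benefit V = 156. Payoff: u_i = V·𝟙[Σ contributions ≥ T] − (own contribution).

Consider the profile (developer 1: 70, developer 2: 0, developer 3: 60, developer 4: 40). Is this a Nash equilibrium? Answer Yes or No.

Total = 170 ≥ 100: provided.
Developer 1 (pledges 70, payoff 86): dropping to 0 → total 100, payoff 156. Profitable deviation.

No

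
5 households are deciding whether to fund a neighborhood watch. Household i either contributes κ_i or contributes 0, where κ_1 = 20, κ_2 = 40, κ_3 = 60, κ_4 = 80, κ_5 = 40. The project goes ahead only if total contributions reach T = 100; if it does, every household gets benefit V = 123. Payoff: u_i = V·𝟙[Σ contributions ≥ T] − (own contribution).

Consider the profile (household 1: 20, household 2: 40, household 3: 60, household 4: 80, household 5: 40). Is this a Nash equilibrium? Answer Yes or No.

No

Total = 240 ≥ 100: provided.
Household 1 (pledges 20, payoff 103): dropping to 0 → total 220, payoff 123. Profitable deviation.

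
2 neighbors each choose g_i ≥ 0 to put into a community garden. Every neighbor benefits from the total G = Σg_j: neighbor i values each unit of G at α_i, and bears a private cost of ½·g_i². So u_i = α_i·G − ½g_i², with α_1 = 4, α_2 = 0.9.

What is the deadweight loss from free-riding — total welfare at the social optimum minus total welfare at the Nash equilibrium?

8.405

Neighbor i's FOC: ∂u_i/∂g_i = α_i − g_i = 0, so g_i* = α_i.
NE contributions = (4, 0.9); G = 4.9.
W^NE = (Σα)·G − ½Σα_i² = 4.9² − ½·16.81 = 15.605.
Planner sets g_i = Σα_j = 4.9 for every i, so G^SO = 2·4.9 = 9.8.
W^SO = (Σα)·G^SO − ½·2·(Σα)² = (2/2)·4.9² = 24.01.
Deadweight loss = W^SO − W^NE = 8.405.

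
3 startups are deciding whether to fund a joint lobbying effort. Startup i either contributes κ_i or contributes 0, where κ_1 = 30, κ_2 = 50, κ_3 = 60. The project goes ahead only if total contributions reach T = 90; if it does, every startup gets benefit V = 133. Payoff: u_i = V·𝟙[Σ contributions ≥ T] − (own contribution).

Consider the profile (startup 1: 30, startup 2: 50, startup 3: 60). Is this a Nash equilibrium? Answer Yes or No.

No

Total = 140 ≥ 90: provided.
Startup 1 (pledges 30, payoff 103): dropping to 0 → total 110, payoff 133. Profitable deviation.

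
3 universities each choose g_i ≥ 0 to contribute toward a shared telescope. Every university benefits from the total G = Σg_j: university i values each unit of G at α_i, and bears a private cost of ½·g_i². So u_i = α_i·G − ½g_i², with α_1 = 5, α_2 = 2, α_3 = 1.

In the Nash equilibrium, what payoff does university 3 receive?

7.5

University i's FOC: ∂u_i/∂g_i = α_i − g_i = 0, so g_i* = α_i.
NE contributions = (5, 2, 1); G = 8.
u_3 = α_3·G − ½·(g_3)² = 1·8 − ½·1² = 7.5.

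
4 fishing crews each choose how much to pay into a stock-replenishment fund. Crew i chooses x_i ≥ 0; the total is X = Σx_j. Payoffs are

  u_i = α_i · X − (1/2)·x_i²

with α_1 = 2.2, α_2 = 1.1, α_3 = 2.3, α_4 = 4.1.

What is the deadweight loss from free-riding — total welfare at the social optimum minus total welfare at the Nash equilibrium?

108.165

Crew i's FOC: ∂u_i/∂x_i = α_i − x_i = 0, so x_i* = α_i.
NE contributions = (2.2, 1.1, 2.3, 4.1); X = 9.7.
W^NE = (Σα)·X − ½Σα_i² = 9.7² − ½·28.15 = 80.015.
Planner sets x_i = Σα_j = 9.7 for every i, so X^SO = 4·9.7 = 38.8.
W^SO = (Σα)·X^SO − ½·4·(Σα)² = (4/2)·9.7² = 188.18.
Deadweight loss = W^SO − W^NE = 108.165.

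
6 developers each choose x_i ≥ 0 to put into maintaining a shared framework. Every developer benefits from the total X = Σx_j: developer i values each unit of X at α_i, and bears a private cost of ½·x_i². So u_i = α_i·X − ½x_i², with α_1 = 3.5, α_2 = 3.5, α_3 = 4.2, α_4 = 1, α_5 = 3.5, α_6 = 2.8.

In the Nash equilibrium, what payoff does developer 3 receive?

Developer i's FOC: ∂u_i/∂x_i = α_i − x_i = 0, so x_i* = α_i.
NE contributions = (3.5, 3.5, 4.2, 1, 3.5, 2.8); X = 18.5.
u_3 = α_3·X − ½·(x_3)² = 4.2·18.5 − ½·4.2² = 68.88.

68.88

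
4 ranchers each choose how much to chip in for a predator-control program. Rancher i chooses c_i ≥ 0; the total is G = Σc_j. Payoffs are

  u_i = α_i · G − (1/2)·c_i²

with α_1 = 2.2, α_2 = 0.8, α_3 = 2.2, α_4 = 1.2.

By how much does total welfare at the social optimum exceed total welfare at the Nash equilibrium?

Rancher i's FOC: ∂u_i/∂c_i = α_i − c_i = 0, so c_i* = α_i.
NE contributions = (2.2, 0.8, 2.2, 1.2); G = 6.4.
W^NE = (Σα)·G − ½Σα_i² = 6.4² − ½·11.76 = 35.08.
Planner sets c_i = Σα_j = 6.4 for every i, so G^SO = 4·6.4 = 25.6.
W^SO = (Σα)·G^SO − ½·4·(Σα)² = (4/2)·6.4² = 81.92.
Deadweight loss = W^SO − W^NE = 46.84.

46.84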